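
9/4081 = 9/4081 =0.00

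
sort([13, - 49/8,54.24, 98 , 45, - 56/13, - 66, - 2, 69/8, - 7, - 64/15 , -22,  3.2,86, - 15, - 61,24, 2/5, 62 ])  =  [ - 66, - 61, - 22, - 15, - 7  , - 49/8, - 56/13, - 64/15,- 2,2/5, 3.2, 69/8, 13,24,45,54.24, 62 , 86 , 98 ]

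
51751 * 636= 32913636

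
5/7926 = 5/7926 = 0.00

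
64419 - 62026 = 2393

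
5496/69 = 1832/23 = 79.65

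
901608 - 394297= 507311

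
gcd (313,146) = 1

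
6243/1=6243  =  6243.00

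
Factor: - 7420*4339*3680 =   -  2^7*5^2 * 7^1*23^1*53^1*4339^1 = - 118478998400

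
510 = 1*510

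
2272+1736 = 4008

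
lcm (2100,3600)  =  25200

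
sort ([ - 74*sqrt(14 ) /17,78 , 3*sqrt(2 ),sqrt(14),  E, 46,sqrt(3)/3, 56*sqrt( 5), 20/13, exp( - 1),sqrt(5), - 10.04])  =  [ - 74*sqrt( 14)/17, - 10.04,exp( - 1),sqrt (3)/3,20/13,sqrt(5), E,  sqrt( 14 ),3*sqrt(2),46,78,56*sqrt( 5 )] 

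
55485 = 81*685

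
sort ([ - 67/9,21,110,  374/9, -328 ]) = [ - 328, - 67/9,21  ,  374/9,110 ] 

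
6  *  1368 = 8208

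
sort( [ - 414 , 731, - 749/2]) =[ - 414, - 749/2,  731]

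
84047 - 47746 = 36301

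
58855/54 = 58855/54 = 1089.91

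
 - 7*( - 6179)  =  43253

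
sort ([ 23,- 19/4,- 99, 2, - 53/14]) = [ - 99,  -  19/4, - 53/14, 2,23]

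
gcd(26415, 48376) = 1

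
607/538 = 1 + 69/538=   1.13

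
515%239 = 37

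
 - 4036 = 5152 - 9188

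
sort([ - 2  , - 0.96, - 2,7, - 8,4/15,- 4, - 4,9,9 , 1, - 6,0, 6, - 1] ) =[ - 8,-6 , - 4, - 4, - 2,  -  2, - 1,-0.96,0,4/15,1,6,7,9,9]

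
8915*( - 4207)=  - 37505405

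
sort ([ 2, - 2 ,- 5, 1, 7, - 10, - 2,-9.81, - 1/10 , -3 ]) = [ - 10,  -  9.81, -5, - 3, - 2, -2,-1/10, 1 , 2,  7]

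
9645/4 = 9645/4 = 2411.25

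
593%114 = 23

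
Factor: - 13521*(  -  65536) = 886112256 = 2^16*3^1*4507^1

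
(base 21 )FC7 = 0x1ADA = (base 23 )cmk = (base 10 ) 6874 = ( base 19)100F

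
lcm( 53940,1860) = 53940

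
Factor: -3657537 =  - 3^2*13^1*43^1*727^1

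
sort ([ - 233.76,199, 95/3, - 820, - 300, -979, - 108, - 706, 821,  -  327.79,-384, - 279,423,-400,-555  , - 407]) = [ - 979, - 820 ,- 706, - 555,-407, - 400, - 384, - 327.79, - 300 ,- 279,-233.76,-108, 95/3, 199,423,821]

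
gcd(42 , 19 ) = 1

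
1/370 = 1/370 = 0.00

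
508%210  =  88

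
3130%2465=665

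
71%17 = 3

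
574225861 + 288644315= 862870176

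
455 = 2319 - 1864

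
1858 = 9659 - 7801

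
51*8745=445995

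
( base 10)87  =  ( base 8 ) 127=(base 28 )33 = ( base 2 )1010111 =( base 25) 3C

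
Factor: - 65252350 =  - 2^1* 5^2 * 1305047^1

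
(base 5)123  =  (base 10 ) 38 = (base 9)42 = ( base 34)14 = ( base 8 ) 46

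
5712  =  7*816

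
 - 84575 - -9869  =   - 74706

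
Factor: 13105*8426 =2^1*5^1 * 11^1*383^1*2621^1  =  110422730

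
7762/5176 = 3881/2588  =  1.50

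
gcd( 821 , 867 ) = 1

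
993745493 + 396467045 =1390212538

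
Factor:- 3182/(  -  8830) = 1591/4415 =5^(-1)*37^1*43^1*883^( - 1)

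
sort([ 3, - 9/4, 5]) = [ - 9/4,3, 5] 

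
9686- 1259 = 8427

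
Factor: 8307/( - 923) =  - 3^2=- 9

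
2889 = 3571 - 682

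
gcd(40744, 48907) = 1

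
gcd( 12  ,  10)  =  2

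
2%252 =2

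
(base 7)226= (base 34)3g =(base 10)118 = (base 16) 76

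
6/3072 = 1/512 =0.00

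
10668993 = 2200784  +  8468209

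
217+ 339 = 556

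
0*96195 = 0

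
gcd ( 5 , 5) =5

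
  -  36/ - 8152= 9/2038   =  0.00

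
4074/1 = 4074 = 4074.00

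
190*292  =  55480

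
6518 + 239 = 6757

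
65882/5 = 13176 +2/5 = 13176.40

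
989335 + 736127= 1725462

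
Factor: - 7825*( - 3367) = 5^2*7^1*13^1 * 37^1*313^1 = 26346775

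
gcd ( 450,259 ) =1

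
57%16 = 9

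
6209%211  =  90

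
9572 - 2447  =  7125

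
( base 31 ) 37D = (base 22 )69b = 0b110000101001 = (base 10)3113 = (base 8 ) 6051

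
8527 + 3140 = 11667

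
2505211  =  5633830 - 3128619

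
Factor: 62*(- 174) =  - 2^2*3^1*29^1* 31^1   =  -10788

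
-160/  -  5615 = 32/1123= 0.03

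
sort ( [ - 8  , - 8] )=[ - 8, - 8]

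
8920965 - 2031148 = 6889817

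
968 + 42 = 1010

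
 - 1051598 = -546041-505557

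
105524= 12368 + 93156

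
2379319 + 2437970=4817289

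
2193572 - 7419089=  - 5225517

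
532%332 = 200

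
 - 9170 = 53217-62387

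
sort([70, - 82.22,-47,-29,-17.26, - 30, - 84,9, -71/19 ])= [ - 84,-82.22,-47, - 30,- 29,-17.26 , - 71/19, 9, 70]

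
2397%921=555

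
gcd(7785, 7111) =1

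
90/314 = 45/157 = 0.29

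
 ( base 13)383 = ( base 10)614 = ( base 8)1146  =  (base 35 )hj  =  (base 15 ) 2AE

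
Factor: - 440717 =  - 440717^1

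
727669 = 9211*79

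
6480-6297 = 183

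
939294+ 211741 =1151035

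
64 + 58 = 122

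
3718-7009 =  - 3291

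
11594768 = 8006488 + 3588280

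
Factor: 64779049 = 881^1*73529^1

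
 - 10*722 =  - 7220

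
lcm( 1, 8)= 8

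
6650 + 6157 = 12807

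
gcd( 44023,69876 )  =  1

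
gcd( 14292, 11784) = 12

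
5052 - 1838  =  3214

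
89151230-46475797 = 42675433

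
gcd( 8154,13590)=2718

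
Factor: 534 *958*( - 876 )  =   - 448137072 = - 2^4*3^2*73^1 * 89^1* 479^1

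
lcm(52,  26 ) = 52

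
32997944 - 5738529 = 27259415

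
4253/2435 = 1 + 1818/2435 = 1.75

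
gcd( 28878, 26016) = 6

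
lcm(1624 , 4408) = 30856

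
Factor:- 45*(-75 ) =3375 = 3^3*5^3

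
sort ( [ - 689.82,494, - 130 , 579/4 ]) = [ - 689.82, - 130, 579/4,494]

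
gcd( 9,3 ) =3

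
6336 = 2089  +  4247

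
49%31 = 18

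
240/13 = 240/13 = 18.46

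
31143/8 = 3892 + 7/8 = 3892.88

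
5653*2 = 11306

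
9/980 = 9/980 = 0.01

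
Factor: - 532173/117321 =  - 177391/39107 = - 53^1*3347^1*39107^(  -  1)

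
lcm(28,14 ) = 28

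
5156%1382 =1010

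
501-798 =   -  297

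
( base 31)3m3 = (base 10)3568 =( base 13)1816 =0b110111110000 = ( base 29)471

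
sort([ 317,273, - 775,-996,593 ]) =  [ - 996,-775,273, 317,593] 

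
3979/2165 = 1 + 1814/2165 = 1.84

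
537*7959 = 4273983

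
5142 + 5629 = 10771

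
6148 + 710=6858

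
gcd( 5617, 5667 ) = 1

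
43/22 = 1 + 21/22 = 1.95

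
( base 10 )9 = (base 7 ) 12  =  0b1001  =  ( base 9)10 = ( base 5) 14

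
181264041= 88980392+92283649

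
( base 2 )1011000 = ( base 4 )1120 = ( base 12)74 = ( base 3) 10021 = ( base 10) 88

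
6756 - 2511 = 4245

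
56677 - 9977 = 46700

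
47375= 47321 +54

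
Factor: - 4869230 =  - 2^1*5^1*486923^1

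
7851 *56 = 439656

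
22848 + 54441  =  77289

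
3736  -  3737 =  - 1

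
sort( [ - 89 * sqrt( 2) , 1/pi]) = [  -  89*sqrt( 2),1/pi]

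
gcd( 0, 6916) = 6916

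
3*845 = 2535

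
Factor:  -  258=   - 2^1*3^1* 43^1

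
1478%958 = 520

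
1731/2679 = 577/893 = 0.65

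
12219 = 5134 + 7085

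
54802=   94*583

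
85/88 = 85/88 =0.97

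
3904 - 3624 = 280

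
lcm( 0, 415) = 0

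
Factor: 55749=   3^1 * 18583^1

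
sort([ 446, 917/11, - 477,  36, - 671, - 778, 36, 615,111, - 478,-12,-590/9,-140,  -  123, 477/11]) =[-778 , - 671, - 478, - 477, - 140, - 123,  -  590/9,- 12,36 , 36, 477/11, 917/11, 111, 446, 615 ]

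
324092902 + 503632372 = 827725274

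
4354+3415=7769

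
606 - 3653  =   - 3047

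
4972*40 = 198880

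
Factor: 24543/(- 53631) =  - 3^3*59^( - 1 ) = - 27/59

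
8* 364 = 2912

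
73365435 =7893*9295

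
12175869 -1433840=10742029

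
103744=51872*2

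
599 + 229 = 828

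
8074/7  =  1153 + 3/7  =  1153.43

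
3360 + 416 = 3776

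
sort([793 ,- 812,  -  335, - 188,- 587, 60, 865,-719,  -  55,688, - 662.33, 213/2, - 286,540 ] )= [ - 812, - 719, - 662.33 ,-587 , - 335, - 286, - 188, - 55,60,213/2,540,  688,793, 865]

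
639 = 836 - 197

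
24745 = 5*4949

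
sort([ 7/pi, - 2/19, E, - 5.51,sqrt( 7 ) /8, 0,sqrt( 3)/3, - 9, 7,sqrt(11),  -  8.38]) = [- 9, - 8.38, - 5.51, - 2/19, 0, sqrt (7 ) /8,sqrt( 3)/3,  7/pi, E, sqrt(11), 7 ] 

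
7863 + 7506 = 15369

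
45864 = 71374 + - 25510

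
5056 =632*8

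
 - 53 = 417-470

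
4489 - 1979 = 2510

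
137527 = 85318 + 52209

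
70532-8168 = 62364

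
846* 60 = 50760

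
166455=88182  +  78273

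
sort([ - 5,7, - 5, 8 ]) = [  -  5, - 5, 7,8 ] 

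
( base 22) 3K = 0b1010110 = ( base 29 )2S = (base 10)86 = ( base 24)3e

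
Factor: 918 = 2^1*3^3*17^1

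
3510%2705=805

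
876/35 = 876/35 = 25.03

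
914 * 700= 639800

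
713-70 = 643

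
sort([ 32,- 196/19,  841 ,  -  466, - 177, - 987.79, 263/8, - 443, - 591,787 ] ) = [ - 987.79, - 591, - 466, - 443, - 177, - 196/19,32, 263/8, 787 , 841] 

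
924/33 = 28 = 28.00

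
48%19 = 10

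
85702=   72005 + 13697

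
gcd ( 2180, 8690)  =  10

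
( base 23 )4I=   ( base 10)110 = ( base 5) 420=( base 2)1101110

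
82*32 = 2624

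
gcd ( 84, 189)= 21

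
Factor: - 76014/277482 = -3^1*41^1*449^(-1)= -  123/449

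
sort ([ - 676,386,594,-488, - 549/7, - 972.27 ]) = [ - 972.27,-676,-488, - 549/7,386, 594 ]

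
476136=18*26452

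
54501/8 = 54501/8 = 6812.62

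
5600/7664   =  350/479 = 0.73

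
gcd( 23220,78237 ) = 9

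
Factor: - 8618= - 2^1*31^1*139^1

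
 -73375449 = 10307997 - 83683446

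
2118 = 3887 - 1769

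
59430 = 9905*6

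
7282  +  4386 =11668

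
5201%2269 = 663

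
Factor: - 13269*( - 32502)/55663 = 2^1*3^2*4423^1*5417^1*55663^( - 1) = 431269038/55663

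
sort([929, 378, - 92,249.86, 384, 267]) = [ - 92,249.86, 267, 378,384,929]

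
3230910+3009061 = 6239971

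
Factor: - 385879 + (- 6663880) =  - 7049759=   - 7049759^1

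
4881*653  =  3187293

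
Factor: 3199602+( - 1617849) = 1581753 = 3^1*527251^1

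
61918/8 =30959/4 = 7739.75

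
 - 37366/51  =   - 733+ 1/3= - 732.67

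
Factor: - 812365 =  - 5^1*162473^1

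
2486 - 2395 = 91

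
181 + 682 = 863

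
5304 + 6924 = 12228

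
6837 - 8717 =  - 1880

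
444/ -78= - 74/13 = -5.69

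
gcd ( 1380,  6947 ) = 1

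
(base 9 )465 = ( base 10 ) 383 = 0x17f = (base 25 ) f8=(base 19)113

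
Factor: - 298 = -2^1 * 149^1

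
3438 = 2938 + 500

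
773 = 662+111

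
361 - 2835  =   - 2474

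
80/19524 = 20/4881= 0.00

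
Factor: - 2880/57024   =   - 5/99 = - 3^( - 2)* 5^1*11^( - 1) 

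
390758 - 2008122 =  - 1617364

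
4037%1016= 989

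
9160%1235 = 515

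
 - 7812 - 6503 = -14315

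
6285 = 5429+856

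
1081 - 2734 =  - 1653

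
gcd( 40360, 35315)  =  5045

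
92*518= 47656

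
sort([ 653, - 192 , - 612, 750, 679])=[ - 612, - 192, 653,679,  750]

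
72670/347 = 209 + 147/347=209.42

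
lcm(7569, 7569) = 7569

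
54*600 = 32400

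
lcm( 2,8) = 8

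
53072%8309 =3218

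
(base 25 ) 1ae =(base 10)889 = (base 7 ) 2410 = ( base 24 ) 1d1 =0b1101111001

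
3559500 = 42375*84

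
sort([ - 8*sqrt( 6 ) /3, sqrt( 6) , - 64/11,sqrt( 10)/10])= [ - 8*sqrt( 6)/3, - 64/11,sqrt(10)/10,sqrt( 6)] 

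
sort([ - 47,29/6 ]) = [ - 47,29/6] 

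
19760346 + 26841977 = 46602323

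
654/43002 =109/7167=0.02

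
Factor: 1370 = 2^1*5^1*137^1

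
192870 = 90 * 2143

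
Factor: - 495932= - 2^2*123983^1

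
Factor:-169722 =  - 2^1*3^3*7^1*449^1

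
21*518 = 10878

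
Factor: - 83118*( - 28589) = 2376260502 =2^1*3^1*7^1*11^1*23^1*113^1*1979^1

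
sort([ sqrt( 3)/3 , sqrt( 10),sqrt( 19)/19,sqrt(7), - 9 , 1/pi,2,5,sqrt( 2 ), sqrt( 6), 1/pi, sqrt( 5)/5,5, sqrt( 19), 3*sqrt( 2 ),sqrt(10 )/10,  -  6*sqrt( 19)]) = [-6*sqrt( 19),-9, sqrt( 19 ) /19,  sqrt( 10 ) /10, 1/pi, 1/pi,sqrt( 5 ) /5,  sqrt( 3)/3, sqrt( 2 ), 2, sqrt( 6 ), sqrt ( 7), sqrt( 10),3*sqrt( 2),sqrt(19 ), 5, 5]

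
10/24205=2/4841 = 0.00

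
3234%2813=421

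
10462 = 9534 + 928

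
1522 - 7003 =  - 5481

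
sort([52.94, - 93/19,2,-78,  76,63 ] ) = [ - 78, - 93/19,2,52.94,63, 76 ]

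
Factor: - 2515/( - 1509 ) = 5/3 = 3^( - 1)*5^1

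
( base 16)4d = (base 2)1001101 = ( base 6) 205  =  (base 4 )1031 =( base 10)77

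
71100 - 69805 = 1295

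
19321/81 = 238 + 43/81 = 238.53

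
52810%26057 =696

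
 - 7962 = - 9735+1773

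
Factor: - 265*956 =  - 253340= -2^2 * 5^1*53^1*239^1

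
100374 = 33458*3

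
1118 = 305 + 813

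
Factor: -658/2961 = -2^1 * 3^(-2)=   -2/9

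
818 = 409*2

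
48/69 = 16/23 = 0.70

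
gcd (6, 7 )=1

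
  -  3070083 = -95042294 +91972211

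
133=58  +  75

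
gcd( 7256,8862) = 2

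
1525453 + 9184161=10709614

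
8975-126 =8849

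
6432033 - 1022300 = 5409733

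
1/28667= 1/28667 = 0.00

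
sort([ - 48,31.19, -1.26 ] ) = [  -  48, - 1.26, 31.19]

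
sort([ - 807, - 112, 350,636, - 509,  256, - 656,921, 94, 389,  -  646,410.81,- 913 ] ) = [ - 913, - 807, - 656,- 646, - 509,-112,94, 256  ,  350,389, 410.81,636, 921 ]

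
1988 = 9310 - 7322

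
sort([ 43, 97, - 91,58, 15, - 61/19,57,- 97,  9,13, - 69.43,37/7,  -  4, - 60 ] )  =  [  -  97, - 91, - 69.43, - 60, -4, - 61/19, 37/7,9,13,15  ,  43,57,58,97] 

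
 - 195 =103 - 298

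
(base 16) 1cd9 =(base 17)1897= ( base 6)54105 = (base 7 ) 30350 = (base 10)7385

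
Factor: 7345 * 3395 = 24936275  =  5^2*7^1*13^1*97^1*113^1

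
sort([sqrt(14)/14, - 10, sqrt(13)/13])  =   [-10, sqrt( 14)/14,sqrt( 13)/13]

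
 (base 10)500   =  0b111110100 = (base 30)GK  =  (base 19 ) 176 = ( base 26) j6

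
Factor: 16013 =67^1*239^1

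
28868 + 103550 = 132418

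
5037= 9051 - 4014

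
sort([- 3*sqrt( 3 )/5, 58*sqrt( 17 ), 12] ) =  [ - 3*sqrt(3 )/5,12,58*sqrt( 17) ]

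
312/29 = 312/29=10.76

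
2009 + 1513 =3522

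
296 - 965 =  - 669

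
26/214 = 13/107 = 0.12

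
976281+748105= 1724386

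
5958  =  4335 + 1623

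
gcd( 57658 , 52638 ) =2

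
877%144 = 13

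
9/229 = 9/229 = 0.04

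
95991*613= 58842483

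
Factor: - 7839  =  -3^2*13^1 *67^1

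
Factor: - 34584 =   -  2^3*3^1*  11^1 * 131^1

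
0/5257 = 0  =  0.00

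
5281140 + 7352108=12633248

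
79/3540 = 79/3540 = 0.02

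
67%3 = 1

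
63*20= 1260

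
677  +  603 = 1280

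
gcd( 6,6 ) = 6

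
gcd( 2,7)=1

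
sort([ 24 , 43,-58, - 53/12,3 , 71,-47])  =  [-58,-47, - 53/12,3 , 24,43  ,  71 ]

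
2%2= 0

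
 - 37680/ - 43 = 37680/43 = 876.28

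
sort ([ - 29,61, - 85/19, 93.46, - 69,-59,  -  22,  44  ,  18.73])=[  -  69, -59,-29, - 22, - 85/19,18.73,44, 61,  93.46 ]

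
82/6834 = 41/3417 = 0.01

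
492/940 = 123/235=0.52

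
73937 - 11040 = 62897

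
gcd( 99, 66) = 33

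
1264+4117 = 5381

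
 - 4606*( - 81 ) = 373086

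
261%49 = 16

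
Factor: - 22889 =-47^1*487^1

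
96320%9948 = 6788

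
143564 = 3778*38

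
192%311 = 192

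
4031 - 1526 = 2505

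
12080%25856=12080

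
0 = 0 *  (  -  618 )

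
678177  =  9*75353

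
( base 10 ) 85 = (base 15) 5a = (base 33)2J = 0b1010101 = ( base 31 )2N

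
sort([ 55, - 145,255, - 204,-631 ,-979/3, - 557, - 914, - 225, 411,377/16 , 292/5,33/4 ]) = [ - 914,-631, - 557, - 979/3, - 225,-204, - 145,  33/4 , 377/16, 55,292/5, 255,411]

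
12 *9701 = 116412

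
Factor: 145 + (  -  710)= - 565 = -5^1*113^1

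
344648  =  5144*67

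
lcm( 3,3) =3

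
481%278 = 203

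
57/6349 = 57/6349 = 0.01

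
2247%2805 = 2247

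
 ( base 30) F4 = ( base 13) 28c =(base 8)706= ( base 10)454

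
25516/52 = 6379/13 = 490.69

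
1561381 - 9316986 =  -7755605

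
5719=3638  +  2081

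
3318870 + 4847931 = 8166801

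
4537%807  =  502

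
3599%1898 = 1701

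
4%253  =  4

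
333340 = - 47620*( - 7 ) 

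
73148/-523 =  - 140 + 72/523 = - 139.86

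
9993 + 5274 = 15267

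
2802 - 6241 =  - 3439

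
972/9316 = 243/2329 = 0.10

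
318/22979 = 318/22979 = 0.01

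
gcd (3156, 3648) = 12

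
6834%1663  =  182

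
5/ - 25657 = - 5/25657 = - 0.00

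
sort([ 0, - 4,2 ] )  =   [ - 4,0,2] 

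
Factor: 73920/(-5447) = -2^6*3^1*5^1*7^1 * 11^1*13^ (  -  1 )*419^(- 1)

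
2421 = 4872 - 2451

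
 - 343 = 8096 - 8439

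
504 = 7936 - 7432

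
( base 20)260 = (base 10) 920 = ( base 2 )1110011000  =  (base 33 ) rt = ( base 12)648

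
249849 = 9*27761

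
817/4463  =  817/4463 = 0.18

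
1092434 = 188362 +904072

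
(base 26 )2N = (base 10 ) 75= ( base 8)113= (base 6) 203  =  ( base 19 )3I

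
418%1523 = 418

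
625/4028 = 625/4028 = 0.16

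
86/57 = 1+29/57 = 1.51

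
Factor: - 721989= - 3^2*80221^1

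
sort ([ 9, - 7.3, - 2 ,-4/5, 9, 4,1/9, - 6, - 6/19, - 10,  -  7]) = [ - 10,-7.3, - 7, - 6, - 2,-4/5,-6/19, 1/9,4 , 9, 9]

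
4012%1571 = 870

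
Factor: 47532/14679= 2^2 * 3^( - 1 )*7^( - 1 )* 17^1 = 68/21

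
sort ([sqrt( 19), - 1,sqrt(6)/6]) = [-1,sqrt ( 6)/6, sqrt(19 )] 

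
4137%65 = 42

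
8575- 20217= - 11642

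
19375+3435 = 22810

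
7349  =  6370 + 979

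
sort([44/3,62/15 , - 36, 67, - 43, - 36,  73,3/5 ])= [ - 43,  -  36,-36, 3/5,62/15,44/3, 67, 73]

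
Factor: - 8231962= - 2^1*4115981^1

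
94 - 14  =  80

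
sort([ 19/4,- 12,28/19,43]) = [ - 12,28/19, 19/4, 43 ]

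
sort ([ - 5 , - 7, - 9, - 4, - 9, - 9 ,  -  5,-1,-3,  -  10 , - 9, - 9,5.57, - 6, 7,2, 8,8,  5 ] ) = [ - 10, - 9,  -  9, -9, - 9,  -  9, -7,  -  6, - 5, - 5, - 4, - 3,-1,2 , 5, 5.57,7, 8, 8 ]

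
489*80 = 39120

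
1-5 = -4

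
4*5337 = 21348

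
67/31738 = 67/31738 = 0.00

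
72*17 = 1224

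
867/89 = 867/89  =  9.74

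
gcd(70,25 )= 5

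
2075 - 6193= -4118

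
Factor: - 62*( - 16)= 2^5* 31^1  =  992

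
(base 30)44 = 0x7c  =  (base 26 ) 4k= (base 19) 6A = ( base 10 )124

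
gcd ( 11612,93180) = 4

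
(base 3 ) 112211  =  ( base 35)BF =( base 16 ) 190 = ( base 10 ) 400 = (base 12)294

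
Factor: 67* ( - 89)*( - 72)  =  2^3 * 3^2 * 67^1 * 89^1 = 429336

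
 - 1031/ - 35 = 29+16/35 = 29.46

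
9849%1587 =327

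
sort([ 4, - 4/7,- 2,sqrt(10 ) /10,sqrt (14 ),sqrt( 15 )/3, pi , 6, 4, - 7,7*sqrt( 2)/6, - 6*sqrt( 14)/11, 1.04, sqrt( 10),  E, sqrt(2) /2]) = [-7,-6*sqrt(  14)/11, - 2, - 4/7, sqrt(10) /10, sqrt( 2)/2,1.04 , sqrt(  15 ) /3,7*sqrt(2)/6,E,pi , sqrt( 10),sqrt ( 14),4 , 4, 6 ] 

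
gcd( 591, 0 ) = 591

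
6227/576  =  6227/576 = 10.81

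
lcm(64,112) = 448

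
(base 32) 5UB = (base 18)10E7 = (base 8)13713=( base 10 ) 6091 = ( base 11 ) 4638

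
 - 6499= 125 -6624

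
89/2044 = 89/2044  =  0.04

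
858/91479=286/30493 =0.01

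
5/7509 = 5/7509= 0.00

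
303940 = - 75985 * ( - 4)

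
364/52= 7 = 7.00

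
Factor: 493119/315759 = 164373/105253 = 3^1*11^1*17^1* 293^1*105253^(  -  1)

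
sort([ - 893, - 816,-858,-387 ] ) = [ -893,  -  858,-816, - 387] 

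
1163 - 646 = 517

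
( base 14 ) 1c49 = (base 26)7gd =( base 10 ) 5161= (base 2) 1010000101001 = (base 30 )5M1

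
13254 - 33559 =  -20305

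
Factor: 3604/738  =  1802/369 =2^1*3^(-2)*17^1 * 41^ ( - 1) * 53^1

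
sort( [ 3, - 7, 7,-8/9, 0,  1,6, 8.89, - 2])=[ - 7, - 2, - 8/9, 0 , 1, 3,6,7,8.89] 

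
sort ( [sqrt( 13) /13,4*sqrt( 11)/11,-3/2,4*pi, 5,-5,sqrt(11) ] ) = [ - 5, - 3/2, sqrt(13)/13, 4*sqrt( 11) /11, sqrt( 11) , 5, 4  *  pi]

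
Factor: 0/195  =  0 = 0^1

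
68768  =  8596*8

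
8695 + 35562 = 44257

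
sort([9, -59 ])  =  [-59, 9 ]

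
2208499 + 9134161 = 11342660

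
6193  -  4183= 2010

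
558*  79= 44082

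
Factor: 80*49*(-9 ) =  -2^4*3^2*5^1*7^2=-  35280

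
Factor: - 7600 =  - 2^4*5^2*19^1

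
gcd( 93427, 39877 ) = 1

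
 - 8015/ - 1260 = 6 + 13/36 = 6.36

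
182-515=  - 333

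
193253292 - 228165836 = - 34912544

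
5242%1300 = 42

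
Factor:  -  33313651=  - 7^1*4759093^1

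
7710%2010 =1680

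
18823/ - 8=  -  2353 + 1/8 = - 2352.88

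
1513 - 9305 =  - 7792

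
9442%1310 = 272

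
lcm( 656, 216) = 17712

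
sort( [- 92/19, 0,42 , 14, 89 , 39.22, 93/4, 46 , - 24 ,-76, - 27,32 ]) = [-76, - 27, - 24 , - 92/19,0 , 14, 93/4, 32, 39.22, 42,46,89 ] 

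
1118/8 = 139 + 3/4 = 139.75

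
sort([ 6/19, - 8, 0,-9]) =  [ - 9, - 8, 0,6/19 ]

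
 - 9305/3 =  - 3102 + 1/3 = -3101.67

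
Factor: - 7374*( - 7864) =57989136= 2^4*3^1*983^1*1229^1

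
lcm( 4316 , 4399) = 228748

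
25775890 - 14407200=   11368690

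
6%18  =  6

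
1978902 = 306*6467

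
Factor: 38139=3^1 * 12713^1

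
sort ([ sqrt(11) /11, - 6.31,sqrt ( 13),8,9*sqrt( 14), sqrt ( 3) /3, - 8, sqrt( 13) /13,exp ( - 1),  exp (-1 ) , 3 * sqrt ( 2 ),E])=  [ - 8,- 6.31, sqrt( 13 ) /13,sqrt(11 )/11,exp(-1),exp ( - 1) , sqrt(3 ) /3, E, sqrt(13 ),  3*sqrt( 2),8,9*sqrt(14) ]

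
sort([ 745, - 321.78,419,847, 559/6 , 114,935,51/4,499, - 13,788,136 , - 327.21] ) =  [ - 327.21, - 321.78 , - 13,  51/4 , 559/6,114,  136,419,499,745,788,847,935] 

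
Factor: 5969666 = 2^1*2984833^1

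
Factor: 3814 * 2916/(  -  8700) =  - 2^1* 3^5*5^( - 2)*29^( - 1 )*1907^1 = - 926802/725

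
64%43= 21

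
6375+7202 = 13577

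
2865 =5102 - 2237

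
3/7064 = 3/7064 = 0.00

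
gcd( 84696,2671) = 1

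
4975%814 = 91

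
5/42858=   5/42858 = 0.00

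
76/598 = 38/299 = 0.13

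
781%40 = 21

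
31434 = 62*507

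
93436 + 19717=113153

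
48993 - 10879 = 38114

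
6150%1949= 303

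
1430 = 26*55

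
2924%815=479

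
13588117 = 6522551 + 7065566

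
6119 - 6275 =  - 156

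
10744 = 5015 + 5729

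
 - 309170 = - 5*61834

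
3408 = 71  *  48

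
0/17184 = 0 = 0.00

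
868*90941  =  78936788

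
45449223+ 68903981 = 114353204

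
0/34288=0  =  0.00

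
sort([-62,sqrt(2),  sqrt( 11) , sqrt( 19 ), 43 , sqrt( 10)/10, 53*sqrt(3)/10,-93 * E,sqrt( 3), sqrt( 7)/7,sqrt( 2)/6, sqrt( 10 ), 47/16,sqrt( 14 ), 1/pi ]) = [ - 93* E, - 62, sqrt( 2)/6,  sqrt( 10) /10,1/pi, sqrt( 7)/7, sqrt( 2) , sqrt( 3),  47/16 , sqrt( 10 ), sqrt( 11), sqrt(14), sqrt( 19),53 * sqrt( 3) /10, 43] 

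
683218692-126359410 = 556859282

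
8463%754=169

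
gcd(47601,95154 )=3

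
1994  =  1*1994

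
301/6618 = 301/6618  =  0.05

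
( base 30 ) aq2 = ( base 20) 1492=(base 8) 23066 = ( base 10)9782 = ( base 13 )45b6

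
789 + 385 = 1174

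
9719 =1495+8224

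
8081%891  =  62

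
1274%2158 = 1274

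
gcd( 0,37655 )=37655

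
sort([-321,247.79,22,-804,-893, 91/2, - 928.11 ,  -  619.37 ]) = [-928.11,-893, - 804, -619.37, -321, 22, 91/2,247.79 ]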